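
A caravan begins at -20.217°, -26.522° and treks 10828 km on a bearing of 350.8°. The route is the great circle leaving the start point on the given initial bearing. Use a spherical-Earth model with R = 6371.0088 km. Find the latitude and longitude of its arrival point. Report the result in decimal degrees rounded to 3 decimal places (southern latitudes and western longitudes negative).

latitude 74.371°, longitude -62.577°

Central angle δ = d/R = 1.699574 rad.
With φ₁ = -20.217° = -0.352853 rad and θ = 350.8° = 6.122615 rad:
Applying the spherical law of cosines for sides, sin φ₂ = sin φ₁ cos δ + cos φ₁ sin δ cos θ = 0.963029, so φ₂ = 74.371°.
Then Δλ = atan2(-0.148789, 0.204378) = -0.629276 rad, from sin θ sin δ cos φ₁ over cos δ − sin φ₁ sin φ₂.
Hence λ₂ = -26.522° + -36.055° = -62.577°.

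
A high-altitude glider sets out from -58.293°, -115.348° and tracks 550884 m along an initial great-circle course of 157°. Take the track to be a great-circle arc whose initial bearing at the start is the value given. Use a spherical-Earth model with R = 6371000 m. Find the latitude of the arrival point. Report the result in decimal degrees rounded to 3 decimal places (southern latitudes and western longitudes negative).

The arc subtends δ = 550884/6371000 = 0.086467 rad at the centre.
With φ₁ = -58.293° = -1.017405 rad and θ = 157° = 2.740167 rad:
Applying the spherical law of cosines for sides, sin φ₂ = sin φ₁ cos δ + cos φ₁ sin δ cos θ = -0.889349, so φ₂ = -62.792°.
Then Δλ = atan2(0.017735, 0.239653) = 0.073867 rad, from sin θ sin δ cos φ₁ over cos δ − sin φ₁ sin φ₂.
Hence λ₂ = -115.348° + 4.232° = -111.116°.

latitude -62.792°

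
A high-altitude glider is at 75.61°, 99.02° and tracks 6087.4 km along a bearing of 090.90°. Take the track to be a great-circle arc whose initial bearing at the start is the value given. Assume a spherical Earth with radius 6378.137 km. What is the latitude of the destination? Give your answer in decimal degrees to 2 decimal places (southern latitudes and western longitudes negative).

latitude 33.83°

Angular distance δ = d/R = 6087.4 / 6378.137 = 0.954417 rad.
With φ₁ = 75.61° = 1.319643 rad and θ = 90.9° = 1.586504 rad:
sin φ₂ = sin φ₁ cos δ + cos φ₁ sin δ cos θ = (0.968627)(0.578085) + (0.248521)(0.815977)(-0.015707) = 0.556763
φ₂ = asin(0.556763) = 0.590484 rad = 33.83°.
For the longitude increment, Δλ = atan2( sin θ sin δ cos φ₁, cos δ − sin φ₁ sin φ₂ ) = atan2(0.202762, 0.038789) = 79.17°.
Hence λ₂ = 99.02° + 79.17° = 178.19°.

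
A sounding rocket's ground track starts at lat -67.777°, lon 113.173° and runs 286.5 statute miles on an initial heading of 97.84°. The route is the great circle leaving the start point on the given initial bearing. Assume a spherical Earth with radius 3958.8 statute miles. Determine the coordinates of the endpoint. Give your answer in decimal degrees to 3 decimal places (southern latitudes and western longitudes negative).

The arc subtends δ = 286.5/3958.8 = 0.072370 rad at the centre.
With φ₁ = -67.777° = -1.182932 rad and θ = 97.84° = 1.707630 rad:
Destination latitude: φ₂ = arcsin( sin φ₁ cos δ + cos φ₁ sin δ cos θ ) = arcsin(-0.927026) = -67.976°.
Then Δλ = atan2(0.027092, 0.139217) = 0.192200 rad, from sin θ sin δ cos φ₁ over cos δ − sin φ₁ sin φ₂.
λ₂ = 113.173° + 11.012° = 124.185°.

latitude -67.976°, longitude 124.185°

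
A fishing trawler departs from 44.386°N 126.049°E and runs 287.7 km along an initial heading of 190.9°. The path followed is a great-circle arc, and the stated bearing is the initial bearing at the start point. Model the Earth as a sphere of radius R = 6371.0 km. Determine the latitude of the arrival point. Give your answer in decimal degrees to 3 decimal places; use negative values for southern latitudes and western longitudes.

latitude 41.843°

Angular distance δ = d/R = 287.7 / 6371 = 0.045158 rad.
Converting: φ₁ = 0.774682 rad, θ = 3.331834 rad.
Applying the spherical law of cosines for sides, sin φ₂ = sin φ₁ cos δ + cos φ₁ sin δ cos θ = 0.667097, so φ₂ = 41.843°.
For the longitude increment, Δλ = atan2( sin θ sin δ cos φ₁, cos δ − sin φ₁ sin φ₂ ) = atan2(-0.006100, 0.532354) = -0.657°.
λ₂ = λ₁ + Δλ = 125.392°.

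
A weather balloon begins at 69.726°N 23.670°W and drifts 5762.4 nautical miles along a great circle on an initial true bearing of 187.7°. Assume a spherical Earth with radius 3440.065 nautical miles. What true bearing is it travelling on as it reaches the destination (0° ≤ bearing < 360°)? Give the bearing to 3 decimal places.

The arc subtends δ = 5762.4/3440.065 = 1.675085 rad at the centre.
Start latitude φ₁ = 1.216948 rad; initial bearing θ = 3.275983 rad.
Destination latitude: φ₂ = arcsin( sin φ₁ cos δ + cos φ₁ sin δ cos θ ) = arcsin(-0.439170) = -26.051°.
Then Δλ = atan2(-0.046175, 0.307862) = -0.148877 rad, from sin θ sin δ cos φ₁ over cos δ − sin φ₁ sin φ₂.
λ₂ = λ₁ + Δλ = -32.200°.
The forward bearing on arrival equals the back-azimuth from the destination plus 180°.
Back-azimuth from P₂ (-26.051°, -32.200°) to P₁ (69.726°, -23.670°), with Δλ' = λ₁ − λ₂ = 8.530°: atan2( sin Δλ' cos φ₁ , cos φ₂ sin φ₁ − sin φ₂ cos φ₁ cos Δλ' ) = 2.962°.
Final bearing = (2.962° + 180°) mod 360° = 182.962°.

final bearing 182.962°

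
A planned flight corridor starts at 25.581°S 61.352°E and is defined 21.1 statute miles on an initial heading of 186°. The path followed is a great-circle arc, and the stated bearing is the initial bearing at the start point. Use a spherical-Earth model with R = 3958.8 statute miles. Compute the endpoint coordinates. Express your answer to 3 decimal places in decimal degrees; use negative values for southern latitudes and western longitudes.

latitude -25.885°, longitude 61.317°

δ = 21.1/3958.8 = 0.005330 rad (0.3054°).
Converting: φ₁ = -0.446473 rad, θ = 3.246312 rad.
sin φ₂ = sin φ₁ cos δ + cos φ₁ sin δ cos θ = (-0.431787)(0.999986) + (0.901976)(0.005330)(-0.994522) = -0.436562
φ₂ = asin(-0.436562) = -0.451773 rad = -25.885°.
For the longitude increment, Δλ = atan2( sin θ sin δ cos φ₁, cos δ − sin φ₁ sin φ₂ ) = atan2(-0.000503, 0.811484) = -0.035°.
λ₂ = λ₁ + Δλ = 61.317°.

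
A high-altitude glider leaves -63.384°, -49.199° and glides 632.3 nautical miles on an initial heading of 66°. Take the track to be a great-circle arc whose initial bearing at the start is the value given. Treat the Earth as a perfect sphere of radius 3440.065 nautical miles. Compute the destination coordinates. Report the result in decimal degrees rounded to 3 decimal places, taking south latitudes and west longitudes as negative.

Central angle δ = d/R = 0.183805 rad.
Converting: φ₁ = -1.106259 rad, θ = 1.151917 rad.
Destination latitude: φ₂ = arcsin( sin φ₁ cos δ + cos φ₁ sin δ cos θ ) = arcsin(-0.845665) = -57.743°.
For the longitude increment, Δλ = atan2( sin θ sin δ cos φ₁, cos δ − sin φ₁ sin φ₂ ) = atan2(0.074804, 0.227107) = 18.231°.
Hence λ₂ = -49.199° + 18.231° = -30.968°.

latitude -57.743°, longitude -30.968°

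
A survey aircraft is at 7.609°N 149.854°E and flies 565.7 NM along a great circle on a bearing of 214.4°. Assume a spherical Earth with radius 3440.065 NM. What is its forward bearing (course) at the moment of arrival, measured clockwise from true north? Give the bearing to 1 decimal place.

δ = 565.7/3440.065 = 0.164445 rad (9.4220°).
Start latitude φ₁ = 0.132802 rad; initial bearing θ = 3.741986 rad.
Destination latitude: φ₂ = arcsin( sin φ₁ cos δ + cos φ₁ sin δ cos θ ) = arcsin(-0.003260) = -0.187°.
Then Δλ = atan2(-0.091673, 0.986941) = -0.092620 rad, from sin θ sin δ cos φ₁ over cos δ − sin φ₁ sin φ₂.
λ₂ = λ₁ + Δλ = 144.547°.
The forward bearing on arrival equals the back-azimuth from the destination plus 180°.
Back-azimuth from P₂ (-0.2°, 144.5°) to P₁ (7.6°, 149.9°), with Δλ' = λ₁ − λ₂ = 5.3°: atan2( sin Δλ' cos φ₁ , cos φ₂ sin φ₁ − sin φ₂ cos φ₁ cos Δλ' ) = 34.1°.
Final bearing = (34.1° + 180°) mod 360° = 214.1°.

final bearing 214.1°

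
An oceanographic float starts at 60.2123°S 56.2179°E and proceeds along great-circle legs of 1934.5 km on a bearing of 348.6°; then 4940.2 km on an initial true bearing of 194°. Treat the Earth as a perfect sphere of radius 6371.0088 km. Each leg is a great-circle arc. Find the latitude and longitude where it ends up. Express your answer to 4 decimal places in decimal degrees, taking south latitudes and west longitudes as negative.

Apply the spherical direct solution leg by leg, carrying full precision between legs.
Leg 1: from (-60.2123°, 56.2179°), δ = 1934.5/6371.0088 = 0.303641 rad, θ = 348.6° → φ = -43.0443°, λ = 51.5796°.
Leg 2: from (-43.0443°, 51.5796°), δ = 4940.2/6371.0088 = 0.775419 rad, θ = 194° → φ = -79.6826°, λ = -19.4264°.

latitude -79.6826°, longitude -19.4264°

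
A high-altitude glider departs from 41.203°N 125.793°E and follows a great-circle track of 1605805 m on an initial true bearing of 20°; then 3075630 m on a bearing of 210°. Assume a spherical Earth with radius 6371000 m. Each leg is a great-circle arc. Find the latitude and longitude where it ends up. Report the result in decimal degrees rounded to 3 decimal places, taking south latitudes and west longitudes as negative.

latitude 29.196°, longitude 118.822°

Apply the spherical direct solution leg by leg, carrying full precision between legs.
Leg 1: from (41.203°, 125.793°), δ = 1605805/6371000 = 0.252049 rad, θ = 20° → φ = 54.512°, λ = 134.242°.
Leg 2: from (54.512°, 134.242°), δ = 3075630/6371000 = 0.482755 rad, θ = 210° → φ = 29.196°, λ = 118.822°.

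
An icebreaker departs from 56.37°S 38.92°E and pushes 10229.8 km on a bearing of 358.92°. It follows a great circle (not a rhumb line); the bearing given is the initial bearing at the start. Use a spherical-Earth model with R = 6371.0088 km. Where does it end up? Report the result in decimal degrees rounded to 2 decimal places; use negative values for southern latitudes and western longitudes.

latitude 35.62°, longitude 37.59°

Central angle δ = d/R = 1.605680 rad.
Converting: φ₁ = -0.983842 rad, θ = 6.264336 rad.
sin φ₂ = sin φ₁ cos δ + cos φ₁ sin δ cos θ = (-0.832631)(-0.034876) + (0.553828)(0.999392)(0.999822) = 0.582431
φ₂ = asin(0.582431) = 0.621717 rad = 35.62°.
Then Δλ = atan2(-0.010432, 0.450074) = -0.023175 rad, from sin θ sin δ cos φ₁ over cos δ − sin φ₁ sin φ₂.
Hence λ₂ = 38.92° + -1.33° = 37.59°.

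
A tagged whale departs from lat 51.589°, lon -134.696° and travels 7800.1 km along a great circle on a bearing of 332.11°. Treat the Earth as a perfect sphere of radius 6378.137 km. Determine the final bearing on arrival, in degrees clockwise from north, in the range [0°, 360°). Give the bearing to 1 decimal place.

final bearing 207.9°

Angular distance δ = d/R = 7800.1 / 6378.137 = 1.222943 rad.
With φ₁ = 51.589° = 0.900398 rad and θ = 332.11° = 5.796413 rad:
sin φ₂ = sin φ₁ cos δ + cos φ₁ sin δ cos θ = (0.783574)(0.340880) + (0.621298)(0.940107)(0.883847) = 0.783348
φ₂ = asin(0.783348) = 0.900034 rad = 51.568°.
For the longitude increment, Δλ = atan2( sin θ sin δ cos φ₁, cos δ − sin φ₁ sin φ₂ ) = atan2(-0.273221, -0.272931) = -134.970°.
λ₂ = -134.696° + -134.970° = -269.666°, normalized to (−180°, 180°] → 90.334°.
The forward bearing on arrival equals the back-azimuth from the destination plus 180°.
Back-azimuth from P₂ (51.6°, 90.3°) to P₁ (51.6°, -134.7°), with Δλ' = λ₁ − λ₂ = -225.0°: atan2( sin Δλ' cos φ₁ , cos φ₂ sin φ₁ − sin φ₂ cos φ₁ cos Δλ' ) = 27.9°.
Final bearing = (27.9° + 180°) mod 360° = 207.9°.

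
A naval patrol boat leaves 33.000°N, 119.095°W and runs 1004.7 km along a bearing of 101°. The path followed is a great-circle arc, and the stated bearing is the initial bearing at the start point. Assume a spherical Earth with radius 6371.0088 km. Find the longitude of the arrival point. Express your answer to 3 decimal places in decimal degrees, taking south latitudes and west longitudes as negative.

longitude -108.751°

The arc subtends δ = 1004.7/6371.0088 = 0.157699 rad at the centre.
With φ₁ = 33.000° = 0.575959 rad and θ = 101° = 1.762783 rad:
sin φ₂ = sin φ₁ cos δ + cos φ₁ sin δ cos θ = (0.544639)(0.987591) + (0.838671)(0.157046)(-0.190809) = 0.512749
φ₂ = asin(0.512749) = 0.538384 rad = 30.847°.
Δλ = atan2( sin θ sin δ cos φ₁ , cos δ − sin φ₁ sin φ₂ ) = atan2(0.129290, 0.708328) = 0.180541 rad = 10.344°.
λ₂ = λ₁ + Δλ = -108.751°.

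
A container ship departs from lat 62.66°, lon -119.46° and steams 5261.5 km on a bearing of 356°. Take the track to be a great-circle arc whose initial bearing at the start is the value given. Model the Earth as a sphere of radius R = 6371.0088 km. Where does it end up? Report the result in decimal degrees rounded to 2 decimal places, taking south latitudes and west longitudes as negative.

The arc subtends δ = 5261.5/6371.0088 = 0.825850 rad at the centre.
Converting: φ₁ = 1.093623 rad, θ = 6.213372 rad.
Applying the spherical law of cosines for sides, sin φ₂ = sin φ₁ cos δ + cos φ₁ sin δ cos θ = 0.939003, so φ₂ = 69.88°.
For the longitude increment, Δλ = atan2( sin θ sin δ cos φ₁, cos δ − sin φ₁ sin φ₂ ) = atan2(-0.023551, -0.156181) = -171.42°.
λ₂ = -119.46° + -171.42° = -290.88°, normalized to (−180°, 180°] → 69.12°.

latitude 69.88°, longitude 69.12°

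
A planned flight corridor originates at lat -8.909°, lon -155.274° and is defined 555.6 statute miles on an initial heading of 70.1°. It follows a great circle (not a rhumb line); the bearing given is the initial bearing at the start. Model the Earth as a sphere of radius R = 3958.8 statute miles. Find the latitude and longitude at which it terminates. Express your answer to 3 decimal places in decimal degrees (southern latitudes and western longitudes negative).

Angular distance δ = d/R = 555.6 / 3958.8 = 0.140346 rad.
With φ₁ = -8.909° = -0.155491 rad and θ = 70.1° = 1.223476 rad:
sin φ₂ = sin φ₁ cos δ + cos φ₁ sin δ cos θ = (-0.154866)(0.990168) + (0.987936)(0.139885)(0.340380) = -0.106303
φ₂ = asin(-0.106303) = -0.106504 rad = -6.102°.
Δλ = atan2( sin θ sin δ cos φ₁ , cos δ − sin φ₁ sin φ₂ ) = atan2(0.129946, 0.973705) = 0.132671 rad = 7.601°.
Hence λ₂ = -155.274° + 7.601° = -147.673°.

latitude -6.102°, longitude -147.673°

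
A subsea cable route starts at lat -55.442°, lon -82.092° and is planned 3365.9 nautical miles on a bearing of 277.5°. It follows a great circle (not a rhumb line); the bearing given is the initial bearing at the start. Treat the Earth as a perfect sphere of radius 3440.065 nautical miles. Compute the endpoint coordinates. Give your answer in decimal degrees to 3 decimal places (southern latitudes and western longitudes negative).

Angular distance δ = d/R = 3365.9 / 3440.065 = 0.978441 rad.
With φ₁ = -55.442° = -0.967645 rad and θ = 277.5° = 4.843289 rad:
sin φ₂ = sin φ₁ cos δ + cos φ₁ sin δ cos θ = (-0.823552)(0.558317) + (0.567240)(0.829628)(0.130526) = -0.398378
φ₂ = asin(-0.398378) = -0.409747 rad = -23.477°.
For the longitude increment, Δλ = atan2( sin θ sin δ cos φ₁, cos δ − sin φ₁ sin φ₂ ) = atan2(-0.466572, 0.230232) = -63.736°.
Hence λ₂ = -82.092° + -63.736° = -145.828°.

latitude -23.477°, longitude -145.828°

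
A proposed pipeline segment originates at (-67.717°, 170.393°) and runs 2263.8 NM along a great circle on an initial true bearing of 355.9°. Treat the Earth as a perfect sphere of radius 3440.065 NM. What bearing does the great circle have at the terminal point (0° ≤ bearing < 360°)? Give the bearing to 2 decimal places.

final bearing 358.21°

Angular distance δ = d/R = 2263.8 / 3440.065 = 0.658069 rad.
With φ₁ = -67.717° = -1.181885 rad and θ = 355.9° = 6.211627 rad:
sin φ₂ = sin φ₁ cos δ + cos φ₁ sin δ cos θ = (-0.925322)(0.791175) + (0.379182)(0.611590)(0.997441) = -0.500781
φ₂ = asin(-0.500781) = -0.524501 rad = -30.052°.
For the longitude increment, Δλ = atan2( sin θ sin δ cos φ₁, cos δ − sin φ₁ sin φ₂ ) = atan2(-0.016581, 0.327791) = -2.896°.
Hence λ₂ = 170.393° + -2.896° = 167.497°.
The forward bearing on arrival equals the back-azimuth from the destination plus 180°.
Back-azimuth from P₂ (-30.05°, 167.50°) to P₁ (-67.72°, 170.39°), with Δλ' = λ₁ − λ₂ = 2.90°: atan2( sin Δλ' cos φ₁ , cos φ₂ sin φ₁ − sin φ₂ cos φ₁ cos Δλ' ) = 178.21°.
Final bearing = (178.21° + 180°) mod 360° = 358.21°.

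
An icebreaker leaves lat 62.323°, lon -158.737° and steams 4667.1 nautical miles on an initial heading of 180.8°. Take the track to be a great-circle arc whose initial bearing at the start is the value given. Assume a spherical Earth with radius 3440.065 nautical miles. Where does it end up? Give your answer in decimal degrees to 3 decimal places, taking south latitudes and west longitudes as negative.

The arc subtends δ = 4667.1/3440.065 = 1.356689 rad at the centre.
Start latitude φ₁ = 1.087742 rad; initial bearing θ = 3.155555 rad.
Applying the spherical law of cosines for sides, sin φ₂ = sin φ₁ cos δ + cos φ₁ sin δ cos θ = -0.265673, so φ₂ = -15.407°.
Then Δλ = atan2(-0.006337, 0.447750) = -0.014152 rad, from sin θ sin δ cos φ₁ over cos δ − sin φ₁ sin φ₂.
Hence λ₂ = -158.737° + -0.811° = -159.548°.

latitude -15.407°, longitude -159.548°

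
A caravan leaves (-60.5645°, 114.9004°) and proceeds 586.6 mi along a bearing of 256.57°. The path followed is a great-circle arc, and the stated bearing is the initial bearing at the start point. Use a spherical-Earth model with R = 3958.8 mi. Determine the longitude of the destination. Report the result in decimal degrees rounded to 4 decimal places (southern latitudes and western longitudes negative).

longitude 97.4279°

δ = 586.6/3958.8 = 0.148176 rad (8.4899°).
Converting: φ₁ = -1.057050 rad, θ = 4.477991 rad.
sin φ₂ = sin φ₁ cos δ + cos φ₁ sin δ cos θ = (-0.870909)(0.989042) + (0.491443)(0.147635)(-0.232257) = -0.878217
φ₂ = asin(-0.878217) = -1.072122 rad = -61.4281°.
For the longitude increment, Δλ = atan2( sin θ sin δ cos φ₁, cos δ − sin φ₁ sin φ₂ ) = atan2(-0.070570, 0.224194) = -17.4725°.
λ₂ = λ₁ + Δλ = 97.4279°.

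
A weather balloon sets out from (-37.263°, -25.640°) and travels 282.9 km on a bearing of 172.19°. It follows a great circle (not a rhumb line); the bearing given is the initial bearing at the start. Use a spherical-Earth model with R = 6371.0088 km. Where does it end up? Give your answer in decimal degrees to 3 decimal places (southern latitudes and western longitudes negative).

δ = 282.9/6371.0088 = 0.044404 rad (2.5442°).
With φ₁ = -37.263° = -0.650362 rad and θ = 172.19° = 3.005282 rad:
Destination latitude: φ₂ = arcsin( sin φ₁ cos δ + cos φ₁ sin δ cos θ ) = arcsin(-0.639878) = -39.783°.
For the longitude increment, Δλ = atan2( sin θ sin δ cos φ₁, cos δ − sin φ₁ sin φ₂ ) = atan2(0.004801, 0.611584) = 0.450°.
λ₂ = λ₁ + Δλ = -25.190°.

latitude -39.783°, longitude -25.190°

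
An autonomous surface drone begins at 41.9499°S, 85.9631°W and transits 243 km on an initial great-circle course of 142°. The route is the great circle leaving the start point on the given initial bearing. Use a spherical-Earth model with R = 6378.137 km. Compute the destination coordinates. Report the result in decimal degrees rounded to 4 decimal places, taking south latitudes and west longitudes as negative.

latitude -43.6553°, longitude -84.1057°

The arc subtends δ = 243/6378.137 = 0.038099 rad at the centre.
Start latitude φ₁ = -0.732164 rad; initial bearing θ = 2.478368 rad.
Destination latitude: φ₂ = arcsin( sin φ₁ cos δ + cos φ₁ sin δ cos θ ) = arcsin(-0.690319) = -43.6553°.
Then Δλ = atan2(0.017441, 0.537810) = 0.032418 rad, from sin θ sin δ cos φ₁ over cos δ − sin φ₁ sin φ₂.
λ₂ = λ₁ + Δλ = -84.1057°.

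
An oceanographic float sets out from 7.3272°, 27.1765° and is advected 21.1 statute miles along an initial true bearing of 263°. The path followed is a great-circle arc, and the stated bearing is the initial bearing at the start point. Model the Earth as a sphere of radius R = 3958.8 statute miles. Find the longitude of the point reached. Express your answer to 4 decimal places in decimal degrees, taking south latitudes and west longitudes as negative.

longitude 26.8709°

δ = 21.1/3958.8 = 0.005330 rad (0.3054°).
Start latitude φ₁ = 0.127884 rad; initial bearing θ = 4.590216 rad.
sin φ₂ = sin φ₁ cos δ + cos φ₁ sin δ cos θ = (0.127535)(0.999986) + (0.991834)(0.005330)(-0.121869) = 0.126889
φ₂ = asin(0.126889) = 0.127232 rad = 7.2899°.
Δλ = atan2( sin θ sin δ cos φ₁ , cos δ − sin φ₁ sin φ₂ ) = atan2(-0.005247, 0.983803) = -0.005333 rad = -0.3056°.
λ₂ = λ₁ + Δλ = 26.8709°.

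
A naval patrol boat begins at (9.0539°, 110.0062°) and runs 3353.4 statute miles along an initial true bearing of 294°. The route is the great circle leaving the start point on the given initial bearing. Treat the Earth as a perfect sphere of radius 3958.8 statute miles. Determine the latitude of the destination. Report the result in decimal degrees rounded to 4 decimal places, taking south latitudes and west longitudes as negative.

The arc subtends δ = 3353.4/3958.8 = 0.847075 rad at the centre.
With φ₁ = 9.0539° = 0.158020 rad and θ = 294° = 5.131268 rad:
sin φ₂ = sin φ₁ cos δ + cos φ₁ sin δ cos θ = (0.157364)(0.662178) + (0.987541)(0.749347)(0.406737) = 0.405192
φ₂ = asin(0.405192) = 0.417189 rad = 23.9032°.
Then Δλ = atan2(-0.676033, 0.598415) = -0.846226 rad, from sin θ sin δ cos φ₁ over cos δ − sin φ₁ sin φ₂.
λ₂ = λ₁ + Δλ = 61.5210°.

latitude 23.9032°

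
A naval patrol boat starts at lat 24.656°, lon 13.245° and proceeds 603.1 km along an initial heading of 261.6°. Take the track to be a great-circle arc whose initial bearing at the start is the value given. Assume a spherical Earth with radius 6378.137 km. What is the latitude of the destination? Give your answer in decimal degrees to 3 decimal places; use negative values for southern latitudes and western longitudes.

latitude 23.751°

The arc subtends δ = 603.1/6378.137 = 0.094557 rad at the centre.
With φ₁ = 24.656° = 0.430328 rad and θ = 261.6° = 4.565781 rad:
sin φ₂ = sin φ₁ cos δ + cos φ₁ sin δ cos θ = (0.417169)(0.995533) + (0.908829)(0.094417)(-0.146083) = 0.402771
φ₂ = asin(0.402771) = 0.414542 rad = 23.751°.
For the longitude increment, Δλ = atan2( sin θ sin δ cos φ₁, cos δ − sin φ₁ sin φ₂ ) = atan2(-0.084888, 0.827509) = -5.857°.
Hence λ₂ = 13.245° + -5.857° = 7.388°.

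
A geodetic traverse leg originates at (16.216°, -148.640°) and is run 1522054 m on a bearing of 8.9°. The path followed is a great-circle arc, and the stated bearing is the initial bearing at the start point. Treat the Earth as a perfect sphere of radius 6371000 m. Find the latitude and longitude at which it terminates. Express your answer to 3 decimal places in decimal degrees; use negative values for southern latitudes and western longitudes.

δ = 1522054/6371000 = 0.238903 rad (13.6882°).
With φ₁ = 16.216° = 0.283023 rad and θ = 8.9° = 0.155334 rad:
sin φ₂ = sin φ₁ cos δ + cos φ₁ sin δ cos θ = (0.279259)(0.971598) + (0.960216)(0.236637)(0.987960) = 0.495815
φ₂ = asin(0.495815) = 0.518773 rad = 29.723°.
Δλ = atan2( sin θ sin δ cos φ₁ , cos δ − sin φ₁ sin φ₂ ) = atan2(0.035154, 0.833137) = 0.042169 rad = 2.416°.
λ₂ = -148.640° + 2.416° = -146.224°.

latitude 29.723°, longitude -146.224°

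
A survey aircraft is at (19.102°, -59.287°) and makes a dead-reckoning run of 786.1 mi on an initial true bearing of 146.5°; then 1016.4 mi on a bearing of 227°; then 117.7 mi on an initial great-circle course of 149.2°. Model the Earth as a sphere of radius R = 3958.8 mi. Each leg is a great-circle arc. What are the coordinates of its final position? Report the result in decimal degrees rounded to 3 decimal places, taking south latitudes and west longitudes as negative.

latitude -2.084°, longitude -62.779°

Apply the spherical direct solution leg by leg, carrying full precision between legs.
Leg 1: from (19.102°, -59.287°), δ = 786.1/3958.8 = 0.198570 rad, θ = 146.5° → φ = 9.519°, λ = -52.949°.
Leg 2: from (9.519°, -52.949°), δ = 1016.4/3958.8 = 0.256744 rad, θ = 227° → φ = -0.621°, λ = -63.652°.
Leg 3: from (-0.621°, -63.652°), δ = 117.7/3958.8 = 0.029731 rad, θ = 149.2° → φ = -2.084°, λ = -62.779°.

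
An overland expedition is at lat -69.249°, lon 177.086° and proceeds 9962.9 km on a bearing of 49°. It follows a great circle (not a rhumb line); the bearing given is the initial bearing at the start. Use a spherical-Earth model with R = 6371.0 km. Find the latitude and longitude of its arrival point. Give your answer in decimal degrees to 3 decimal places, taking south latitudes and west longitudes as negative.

δ = 9962.9/6371 = 1.563789 rad (89.5985°).
With φ₁ = -69.249° = -1.208623 rad and θ = 49° = 0.855211 rad:
Applying the spherical law of cosines for sides, sin φ₂ = sin φ₁ cos δ + cos φ₁ sin δ cos θ = 0.225888, so φ₂ = 13.055°.
Then Δλ = atan2(0.267393, 0.218242) = 0.886264 rad, from sin θ sin δ cos φ₁ over cos δ − sin φ₁ sin φ₂.
λ₂ = 177.086° + 50.779° = 227.865°, normalized to (−180°, 180°] → -132.135°.

latitude 13.055°, longitude -132.135°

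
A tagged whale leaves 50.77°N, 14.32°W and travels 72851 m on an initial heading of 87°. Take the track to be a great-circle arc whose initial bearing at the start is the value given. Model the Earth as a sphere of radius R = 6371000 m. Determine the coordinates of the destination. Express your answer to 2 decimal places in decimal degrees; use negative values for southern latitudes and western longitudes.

Central angle δ = d/R = 0.011435 rad.
Start latitude φ₁ = 0.886104 rad; initial bearing θ = 1.518436 rad.
Destination latitude: φ₂ = arcsin( sin φ₁ cos δ + cos φ₁ sin δ cos θ ) = arcsin(0.774941) = 50.80°.
For the longitude increment, Δλ = atan2( sin θ sin δ cos φ₁, cos δ − sin φ₁ sin φ₂ ) = atan2(0.007222, 0.399655) = 1.04°.
λ₂ = -14.32° + 1.04° = -13.28°.

latitude 50.80°, longitude -13.28°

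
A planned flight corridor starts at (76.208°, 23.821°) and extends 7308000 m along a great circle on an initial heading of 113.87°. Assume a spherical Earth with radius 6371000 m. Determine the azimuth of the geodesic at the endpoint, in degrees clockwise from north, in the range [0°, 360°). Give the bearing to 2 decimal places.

The arc subtends δ = 7308000/6371000 = 1.147073 rad at the centre.
Start latitude φ₁ = 1.330081 rad; initial bearing θ = 1.987406 rad.
Destination latitude: φ₂ = arcsin( sin φ₁ cos δ + cos φ₁ sin δ cos θ ) = arcsin(0.311364) = 18.141°.
For the longitude increment, Δλ = atan2( sin θ sin δ cos φ₁, cos δ − sin φ₁ sin φ₂ ) = atan2(0.198727, 0.108771) = 61.306°.
Hence λ₂ = 23.821° + 61.306° = 85.127°.
The forward bearing on arrival equals the back-azimuth from the destination plus 180°.
Back-azimuth from P₂ (18.14°, 85.13°) to P₁ (76.21°, 23.82°), with Δλ' = λ₁ − λ₂ = -61.31°: atan2( sin Δλ' cos φ₁ , cos φ₂ sin φ₁ − sin φ₂ cos φ₁ cos Δλ' ) = 346.74°.
Final bearing = (346.74° + 180°) mod 360° = 166.74°.

final bearing 166.74°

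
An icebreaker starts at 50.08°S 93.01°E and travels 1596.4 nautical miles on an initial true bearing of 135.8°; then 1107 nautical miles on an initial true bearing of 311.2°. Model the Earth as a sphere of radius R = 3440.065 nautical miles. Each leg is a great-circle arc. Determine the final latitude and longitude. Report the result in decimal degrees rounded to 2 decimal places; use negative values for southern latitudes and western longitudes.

Apply the spherical direct solution leg by leg, carrying full precision between legs.
Leg 1: from (-50.08°, 93.01°), δ = 1596.4/3440.065 = 0.464061 rad, θ = 135.8° → φ = -63.09°, λ = 136.60°.
Leg 2: from (-63.09°, 136.60°), δ = 1107/3440.065 = 0.321796 rad, θ = 311.2° → φ = -48.74°, λ = 115.45°.

latitude -48.74°, longitude 115.45°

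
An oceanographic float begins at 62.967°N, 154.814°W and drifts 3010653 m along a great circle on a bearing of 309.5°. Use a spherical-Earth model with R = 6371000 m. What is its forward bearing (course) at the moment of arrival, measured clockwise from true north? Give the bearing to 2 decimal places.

Central angle δ = d/R = 0.472556 rad.
Start latitude φ₁ = 1.098981 rad; initial bearing θ = 5.401794 rad.
Destination latitude: φ₂ = arcsin( sin φ₁ cos δ + cos φ₁ sin δ cos θ ) = arcsin(0.924714) = 67.625°.
For the longitude increment, Δλ = atan2( sin θ sin δ cos φ₁, cos δ − sin φ₁ sin φ₂ ) = atan2(-0.159629, 0.066724) = -67.315°.
λ₂ = -154.814° + -67.315° = -222.129°, normalized to (−180°, 180°] → 137.871°.
The forward bearing on arrival equals the back-azimuth from the destination plus 180°.
Back-azimuth from P₂ (67.63°, 137.87°) to P₁ (62.97°, -154.81°), with Δλ' = λ₁ − λ₂ = -292.68°: atan2( sin Δλ' cos φ₁ , cos φ₂ sin φ₁ − sin φ₂ cos φ₁ cos Δλ' ) = 67.12°.
Final bearing = (67.12° + 180°) mod 360° = 247.12°.

final bearing 247.12°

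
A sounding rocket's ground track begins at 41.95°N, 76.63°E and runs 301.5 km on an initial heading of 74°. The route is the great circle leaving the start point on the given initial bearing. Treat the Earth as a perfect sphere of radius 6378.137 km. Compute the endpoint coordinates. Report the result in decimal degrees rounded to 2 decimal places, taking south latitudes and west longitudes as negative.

latitude 42.64°, longitude 80.17°

The arc subtends δ = 301.5/6378.137 = 0.047271 rad at the centre.
With φ₁ = 41.95° = 0.732166 rad and θ = 74° = 1.291544 rad:
sin φ₂ = sin φ₁ cos δ + cos φ₁ sin δ cos θ = (0.668482)(0.998883) + (0.743728)(0.047253)(0.275637) = 0.677422
φ₂ = asin(0.677422) = 0.744252 rad = 42.64°.
Δλ = atan2( sin θ sin δ cos φ₁ , cos δ − sin φ₁ sin φ₂ ) = atan2(0.033782, 0.546039) = 0.061789 rad = 3.54°.
Hence λ₂ = 76.63° + 3.54° = 80.17°.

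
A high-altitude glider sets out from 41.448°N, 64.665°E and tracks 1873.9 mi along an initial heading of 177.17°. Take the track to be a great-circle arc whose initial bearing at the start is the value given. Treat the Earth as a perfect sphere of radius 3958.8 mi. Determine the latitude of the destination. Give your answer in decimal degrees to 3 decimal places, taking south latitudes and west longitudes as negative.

Angular distance δ = d/R = 1873.9 / 3958.8 = 0.473351 rad.
Converting: φ₁ = 0.723404 rad, θ = 3.092200 rad.
sin φ₂ = sin φ₁ cos δ + cos φ₁ sin δ cos θ = (0.661940)(0.890046) + (0.749557)(0.455871)(-0.998780) = 0.247873
φ₂ = asin(0.247873) = 0.250484 rad = 14.352°.
For the longitude increment, Δλ = atan2( sin θ sin δ cos φ₁, cos δ − sin φ₁ sin φ₂ ) = atan2(0.016871, 0.725969) = 1.331°.
λ₂ = 64.665° + 1.331° = 65.996°.

latitude 14.352°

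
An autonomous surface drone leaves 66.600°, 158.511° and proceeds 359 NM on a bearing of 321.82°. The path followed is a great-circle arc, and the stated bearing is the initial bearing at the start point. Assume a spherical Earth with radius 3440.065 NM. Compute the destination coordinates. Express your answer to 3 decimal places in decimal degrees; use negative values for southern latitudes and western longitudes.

latitude 70.958°, longitude 147.128°

Central angle δ = d/R = 0.104358 rad.
Converting: φ₁ = 1.162389 rad, θ = 5.616819 rad.
Applying the spherical law of cosines for sides, sin φ₂ = sin φ₁ cos δ + cos φ₁ sin δ cos θ = 0.945282, so φ₂ = 70.958°.
For the longitude increment, Δλ = atan2( sin θ sin δ cos φ₁, cos δ − sin φ₁ sin φ₂ ) = atan2(-0.025573, 0.127023) = -11.383°.
Hence λ₂ = 158.511° + -11.383° = 147.128°.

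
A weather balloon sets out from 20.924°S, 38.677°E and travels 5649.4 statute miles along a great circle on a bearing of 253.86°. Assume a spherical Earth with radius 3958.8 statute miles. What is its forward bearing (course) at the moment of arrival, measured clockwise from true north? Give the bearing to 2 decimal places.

The arc subtends δ = 5649.4/3958.8 = 1.427049 rad at the centre.
Converting: φ₁ = -0.365193 rad, θ = 4.430693 rad.
sin φ₂ = sin φ₁ cos δ + cos φ₁ sin δ cos θ = (-0.357129)(0.143253) + (0.934055)(0.989686)(-0.277985) = -0.308135
φ₂ = asin(-0.308135) = -0.313232 rad = -17.947°.
Δλ = atan2( sin θ sin δ cos φ₁ , cos δ − sin φ₁ sin φ₂ ) = atan2(-0.887985, 0.033209) = -1.533416 rad = -87.858°.
λ₂ = 38.677° + -87.858° = -49.181°.
The forward bearing on arrival equals the back-azimuth from the destination plus 180°.
Back-azimuth from P₂ (-17.95°, -49.18°) to P₁ (-20.92°, 38.68°), with Δλ' = λ₁ − λ₂ = 87.86°: atan2( sin Δλ' cos φ₁ , cos φ₂ sin φ₁ − sin φ₂ cos φ₁ cos Δλ' ) = 109.42°.
Final bearing = (109.42° + 180°) mod 360° = 289.42°.

final bearing 289.42°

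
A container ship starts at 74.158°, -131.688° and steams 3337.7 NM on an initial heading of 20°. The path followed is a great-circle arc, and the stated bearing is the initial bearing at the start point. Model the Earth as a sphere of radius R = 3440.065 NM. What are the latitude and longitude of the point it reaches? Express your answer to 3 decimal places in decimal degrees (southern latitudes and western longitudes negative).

latitude 49.049°, longitude 22.811°

Central angle δ = d/R = 0.970243 rad.
With φ₁ = 74.158° = 1.294301 rad and θ = 20° = 0.349066 rad:
sin φ₂ = sin φ₁ cos δ + cos φ₁ sin δ cos θ = (0.962018)(0.565099) + (0.272986)(0.825023)(0.939693) = 0.755272
φ₂ = asin(0.755272) = 0.856070 rad = 49.049°.
Δλ = atan2( sin θ sin δ cos φ₁ , cos δ − sin φ₁ sin φ₂ ) = atan2(0.077030, -0.161487) = 2.696512 rad = 154.499°.
λ₂ = λ₁ + Δλ = 22.811°.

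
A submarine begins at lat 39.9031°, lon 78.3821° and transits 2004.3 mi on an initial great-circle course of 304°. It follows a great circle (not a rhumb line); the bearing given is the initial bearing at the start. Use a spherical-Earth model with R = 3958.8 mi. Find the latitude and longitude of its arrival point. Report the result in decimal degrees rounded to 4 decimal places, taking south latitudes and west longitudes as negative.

latitude 50.2678°, longitude 39.4088°

The arc subtends δ = 2004.3/3958.8 = 0.506290 rad at the centre.
Start latitude φ₁ = 0.696440 rad; initial bearing θ = 5.305801 rad.
Applying the spherical law of cosines for sides, sin φ₂ = sin φ₁ cos δ + cos φ₁ sin δ cos θ = 0.769041, so φ₂ = 50.2678°.
Then Δλ = atan2(-0.308409, 0.381217) = -0.680213 rad, from sin θ sin δ cos φ₁ over cos δ − sin φ₁ sin φ₂.
Hence λ₂ = 78.3821° + -38.9733° = 39.4088°.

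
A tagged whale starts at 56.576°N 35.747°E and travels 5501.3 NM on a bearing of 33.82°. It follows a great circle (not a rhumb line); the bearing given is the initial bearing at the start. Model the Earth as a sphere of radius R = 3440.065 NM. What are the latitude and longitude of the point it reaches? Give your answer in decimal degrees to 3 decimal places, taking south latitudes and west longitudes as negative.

latitude 25.706°, longitude 177.615°

δ = 5501.3/3440.065 = 1.599185 rad (91.6265°).
With φ₁ = 56.576° = 0.987437 rad and θ = 33.82° = 0.590270 rad:
Destination latitude: φ₂ = arcsin( sin φ₁ cos δ + cos φ₁ sin δ cos θ ) = arcsin(0.433750) = 25.706°.
For the longitude increment, Δλ = atan2( sin θ sin δ cos φ₁, cos δ − sin φ₁ sin φ₂ ) = atan2(0.306461, -0.390400) = 141.868°.
λ₂ = λ₁ + Δλ = 177.615°.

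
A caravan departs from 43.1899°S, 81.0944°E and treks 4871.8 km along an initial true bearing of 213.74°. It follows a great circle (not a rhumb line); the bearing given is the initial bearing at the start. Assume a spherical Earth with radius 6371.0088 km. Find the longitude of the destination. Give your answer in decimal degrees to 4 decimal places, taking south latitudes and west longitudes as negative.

The arc subtends δ = 4871.8/6371.0088 = 0.764683 rad at the centre.
With φ₁ = -43.1899° = -0.753806 rad and θ = 213.74° = 3.730467 rad:
Destination latitude: φ₂ = arcsin( sin φ₁ cos δ + cos φ₁ sin δ cos θ ) = arcsin(-0.913615) = -66.0098°.
Then Δλ = atan2(-0.280353, 0.096307) = -1.239905 rad, from sin θ sin δ cos φ₁ over cos δ − sin φ₁ sin φ₂.
λ₂ = 81.0944° + -71.0413° = 10.0531°.

longitude 10.0531°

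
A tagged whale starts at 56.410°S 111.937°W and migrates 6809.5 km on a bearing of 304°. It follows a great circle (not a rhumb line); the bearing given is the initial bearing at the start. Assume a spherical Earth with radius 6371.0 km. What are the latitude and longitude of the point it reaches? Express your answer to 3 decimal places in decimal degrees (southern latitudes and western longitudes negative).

latitude -7.447°, longitude -159.071°

Central angle δ = d/R = 1.068827 rad.
With φ₁ = -56.410° = -0.984540 rad and θ = 304° = 5.305801 rad:
sin φ₂ = sin φ₁ cos δ + cos φ₁ sin δ cos θ = (-0.833018)(0.481152) + (0.553246)(0.876637)(0.559193) = -0.129602
φ₂ = asin(-0.129602) = -0.129968 rad = -7.447°.
Then Δλ = atan2(-0.402080, 0.373191) = -0.822643 rad, from sin θ sin δ cos φ₁ over cos δ − sin φ₁ sin φ₂.
λ₂ = -111.937° + -47.134° = -159.071°.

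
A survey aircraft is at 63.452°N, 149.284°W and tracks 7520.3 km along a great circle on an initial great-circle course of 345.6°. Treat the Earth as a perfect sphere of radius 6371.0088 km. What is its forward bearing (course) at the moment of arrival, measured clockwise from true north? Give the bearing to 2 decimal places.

Angular distance δ = d/R = 7520.3 / 6371.0088 = 1.180394 rad.
Converting: φ₁ = 1.107446 rad, θ = 6.031858 rad.
Applying the spherical law of cosines for sides, sin φ₂ = sin φ₁ cos δ + cos φ₁ sin δ cos θ = 0.740767, so φ₂ = 47.797°.
Δλ = atan2( sin θ sin δ cos φ₁ , cos δ − sin φ₁ sin φ₂ ) = atan2(-0.102788, -0.282100) = -2.792176 rad = -159.980°.
λ₂ = -149.284° + -159.980° = -309.264°, normalized to (−180°, 180°] → 50.736°.
The forward bearing on arrival equals the back-azimuth from the destination plus 180°.
Back-azimuth from P₂ (47.80°, 50.74°) to P₁ (63.45°, -149.28°), with Δλ' = λ₁ − λ₂ = -200.02°: atan2( sin Δλ' cos φ₁ , cos φ₂ sin φ₁ − sin φ₂ cos φ₁ cos Δλ' ) = 9.52°.
Final bearing = (9.52° + 180°) mod 360° = 189.52°.

final bearing 189.52°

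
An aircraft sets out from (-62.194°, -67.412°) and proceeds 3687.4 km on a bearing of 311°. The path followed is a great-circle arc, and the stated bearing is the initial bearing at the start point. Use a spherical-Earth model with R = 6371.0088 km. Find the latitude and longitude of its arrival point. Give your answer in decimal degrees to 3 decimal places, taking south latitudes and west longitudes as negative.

latitude -34.964°, longitude -97.660°

Angular distance δ = d/R = 3687.4 / 6371.0088 = 0.578778 rad.
With φ₁ = -62.194° = -1.085490 rad and θ = 311° = 5.427974 rad:
Applying the spherical law of cosines for sides, sin φ₂ = sin φ₁ cos δ + cos φ₁ sin δ cos θ = -0.573067, so φ₂ = -34.964°.
Then Δλ = atan2(-0.192575, 0.330236) = -0.527934 rad, from sin θ sin δ cos φ₁ over cos δ − sin φ₁ sin φ₂.
λ₂ = -67.412° + -30.248° = -97.660°.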